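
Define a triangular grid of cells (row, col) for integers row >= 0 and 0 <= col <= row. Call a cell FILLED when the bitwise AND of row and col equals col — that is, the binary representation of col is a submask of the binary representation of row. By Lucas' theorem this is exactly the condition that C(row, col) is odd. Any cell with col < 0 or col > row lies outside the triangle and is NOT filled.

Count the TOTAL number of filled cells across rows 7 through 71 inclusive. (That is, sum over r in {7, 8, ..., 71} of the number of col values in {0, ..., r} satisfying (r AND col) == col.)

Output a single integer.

r7=111 pc3: +8 =8
r8=1000 pc1: +2 =10
r9=1001 pc2: +4 =14
r10=1010 pc2: +4 =18
r11=1011 pc3: +8 =26
r12=1100 pc2: +4 =30
r13=1101 pc3: +8 =38
r14=1110 pc3: +8 =46
r15=1111 pc4: +16 =62
r16=10000 pc1: +2 =64
r17=10001 pc2: +4 =68
r18=10010 pc2: +4 =72
r19=10011 pc3: +8 =80
r20=10100 pc2: +4 =84
r21=10101 pc3: +8 =92
r22=10110 pc3: +8 =100
r23=10111 pc4: +16 =116
r24=11000 pc2: +4 =120
r25=11001 pc3: +8 =128
r26=11010 pc3: +8 =136
r27=11011 pc4: +16 =152
r28=11100 pc3: +8 =160
r29=11101 pc4: +16 =176
r30=11110 pc4: +16 =192
r31=11111 pc5: +32 =224
r32=100000 pc1: +2 =226
r33=100001 pc2: +4 =230
r34=100010 pc2: +4 =234
r35=100011 pc3: +8 =242
r36=100100 pc2: +4 =246
r37=100101 pc3: +8 =254
r38=100110 pc3: +8 =262
r39=100111 pc4: +16 =278
r40=101000 pc2: +4 =282
r41=101001 pc3: +8 =290
r42=101010 pc3: +8 =298
r43=101011 pc4: +16 =314
r44=101100 pc3: +8 =322
r45=101101 pc4: +16 =338
r46=101110 pc4: +16 =354
r47=101111 pc5: +32 =386
r48=110000 pc2: +4 =390
r49=110001 pc3: +8 =398
r50=110010 pc3: +8 =406
r51=110011 pc4: +16 =422
r52=110100 pc3: +8 =430
r53=110101 pc4: +16 =446
r54=110110 pc4: +16 =462
r55=110111 pc5: +32 =494
r56=111000 pc3: +8 =502
r57=111001 pc4: +16 =518
r58=111010 pc4: +16 =534
r59=111011 pc5: +32 =566
r60=111100 pc4: +16 =582
r61=111101 pc5: +32 =614
r62=111110 pc5: +32 =646
r63=111111 pc6: +64 =710
r64=1000000 pc1: +2 =712
r65=1000001 pc2: +4 =716
r66=1000010 pc2: +4 =720
r67=1000011 pc3: +8 =728
r68=1000100 pc2: +4 =732
r69=1000101 pc3: +8 =740
r70=1000110 pc3: +8 =748
r71=1000111 pc4: +16 =764

Answer: 764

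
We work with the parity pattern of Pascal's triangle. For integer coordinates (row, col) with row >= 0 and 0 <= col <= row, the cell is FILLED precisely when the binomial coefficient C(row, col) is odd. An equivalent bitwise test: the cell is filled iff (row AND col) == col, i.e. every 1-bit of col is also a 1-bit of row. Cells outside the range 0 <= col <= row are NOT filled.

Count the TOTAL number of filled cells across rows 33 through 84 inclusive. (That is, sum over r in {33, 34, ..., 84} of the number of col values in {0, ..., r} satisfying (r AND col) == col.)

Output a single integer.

r33=100001 pc2: +4 =4
r34=100010 pc2: +4 =8
r35=100011 pc3: +8 =16
r36=100100 pc2: +4 =20
r37=100101 pc3: +8 =28
r38=100110 pc3: +8 =36
r39=100111 pc4: +16 =52
r40=101000 pc2: +4 =56
r41=101001 pc3: +8 =64
r42=101010 pc3: +8 =72
r43=101011 pc4: +16 =88
r44=101100 pc3: +8 =96
r45=101101 pc4: +16 =112
r46=101110 pc4: +16 =128
r47=101111 pc5: +32 =160
r48=110000 pc2: +4 =164
r49=110001 pc3: +8 =172
r50=110010 pc3: +8 =180
r51=110011 pc4: +16 =196
r52=110100 pc3: +8 =204
r53=110101 pc4: +16 =220
r54=110110 pc4: +16 =236
r55=110111 pc5: +32 =268
r56=111000 pc3: +8 =276
r57=111001 pc4: +16 =292
r58=111010 pc4: +16 =308
r59=111011 pc5: +32 =340
r60=111100 pc4: +16 =356
r61=111101 pc5: +32 =388
r62=111110 pc5: +32 =420
r63=111111 pc6: +64 =484
r64=1000000 pc1: +2 =486
r65=1000001 pc2: +4 =490
r66=1000010 pc2: +4 =494
r67=1000011 pc3: +8 =502
r68=1000100 pc2: +4 =506
r69=1000101 pc3: +8 =514
r70=1000110 pc3: +8 =522
r71=1000111 pc4: +16 =538
r72=1001000 pc2: +4 =542
r73=1001001 pc3: +8 =550
r74=1001010 pc3: +8 =558
r75=1001011 pc4: +16 =574
r76=1001100 pc3: +8 =582
r77=1001101 pc4: +16 =598
r78=1001110 pc4: +16 =614
r79=1001111 pc5: +32 =646
r80=1010000 pc2: +4 =650
r81=1010001 pc3: +8 =658
r82=1010010 pc3: +8 =666
r83=1010011 pc4: +16 =682
r84=1010100 pc3: +8 =690

Answer: 690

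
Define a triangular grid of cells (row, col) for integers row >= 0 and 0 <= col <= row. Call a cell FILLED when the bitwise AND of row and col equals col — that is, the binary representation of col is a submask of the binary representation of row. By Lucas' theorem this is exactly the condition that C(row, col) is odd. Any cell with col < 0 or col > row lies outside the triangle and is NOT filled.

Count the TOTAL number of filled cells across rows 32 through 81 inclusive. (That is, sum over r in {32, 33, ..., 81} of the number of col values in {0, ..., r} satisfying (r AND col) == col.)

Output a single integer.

r32=100000 pc1: +2 =2
r33=100001 pc2: +4 =6
r34=100010 pc2: +4 =10
r35=100011 pc3: +8 =18
r36=100100 pc2: +4 =22
r37=100101 pc3: +8 =30
r38=100110 pc3: +8 =38
r39=100111 pc4: +16 =54
r40=101000 pc2: +4 =58
r41=101001 pc3: +8 =66
r42=101010 pc3: +8 =74
r43=101011 pc4: +16 =90
r44=101100 pc3: +8 =98
r45=101101 pc4: +16 =114
r46=101110 pc4: +16 =130
r47=101111 pc5: +32 =162
r48=110000 pc2: +4 =166
r49=110001 pc3: +8 =174
r50=110010 pc3: +8 =182
r51=110011 pc4: +16 =198
r52=110100 pc3: +8 =206
r53=110101 pc4: +16 =222
r54=110110 pc4: +16 =238
r55=110111 pc5: +32 =270
r56=111000 pc3: +8 =278
r57=111001 pc4: +16 =294
r58=111010 pc4: +16 =310
r59=111011 pc5: +32 =342
r60=111100 pc4: +16 =358
r61=111101 pc5: +32 =390
r62=111110 pc5: +32 =422
r63=111111 pc6: +64 =486
r64=1000000 pc1: +2 =488
r65=1000001 pc2: +4 =492
r66=1000010 pc2: +4 =496
r67=1000011 pc3: +8 =504
r68=1000100 pc2: +4 =508
r69=1000101 pc3: +8 =516
r70=1000110 pc3: +8 =524
r71=1000111 pc4: +16 =540
r72=1001000 pc2: +4 =544
r73=1001001 pc3: +8 =552
r74=1001010 pc3: +8 =560
r75=1001011 pc4: +16 =576
r76=1001100 pc3: +8 =584
r77=1001101 pc4: +16 =600
r78=1001110 pc4: +16 =616
r79=1001111 pc5: +32 =648
r80=1010000 pc2: +4 =652
r81=1010001 pc3: +8 =660

Answer: 660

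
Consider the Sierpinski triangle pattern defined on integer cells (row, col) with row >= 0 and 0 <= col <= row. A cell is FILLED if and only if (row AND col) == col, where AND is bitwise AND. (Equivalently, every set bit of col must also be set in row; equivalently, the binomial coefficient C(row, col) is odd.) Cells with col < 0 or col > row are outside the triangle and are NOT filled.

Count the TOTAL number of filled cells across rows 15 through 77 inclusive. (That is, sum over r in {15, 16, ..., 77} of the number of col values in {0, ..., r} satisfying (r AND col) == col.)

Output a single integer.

Answer: 778

Derivation:
r15=1111 pc4: +16 =16
r16=10000 pc1: +2 =18
r17=10001 pc2: +4 =22
r18=10010 pc2: +4 =26
r19=10011 pc3: +8 =34
r20=10100 pc2: +4 =38
r21=10101 pc3: +8 =46
r22=10110 pc3: +8 =54
r23=10111 pc4: +16 =70
r24=11000 pc2: +4 =74
r25=11001 pc3: +8 =82
r26=11010 pc3: +8 =90
r27=11011 pc4: +16 =106
r28=11100 pc3: +8 =114
r29=11101 pc4: +16 =130
r30=11110 pc4: +16 =146
r31=11111 pc5: +32 =178
r32=100000 pc1: +2 =180
r33=100001 pc2: +4 =184
r34=100010 pc2: +4 =188
r35=100011 pc3: +8 =196
r36=100100 pc2: +4 =200
r37=100101 pc3: +8 =208
r38=100110 pc3: +8 =216
r39=100111 pc4: +16 =232
r40=101000 pc2: +4 =236
r41=101001 pc3: +8 =244
r42=101010 pc3: +8 =252
r43=101011 pc4: +16 =268
r44=101100 pc3: +8 =276
r45=101101 pc4: +16 =292
r46=101110 pc4: +16 =308
r47=101111 pc5: +32 =340
r48=110000 pc2: +4 =344
r49=110001 pc3: +8 =352
r50=110010 pc3: +8 =360
r51=110011 pc4: +16 =376
r52=110100 pc3: +8 =384
r53=110101 pc4: +16 =400
r54=110110 pc4: +16 =416
r55=110111 pc5: +32 =448
r56=111000 pc3: +8 =456
r57=111001 pc4: +16 =472
r58=111010 pc4: +16 =488
r59=111011 pc5: +32 =520
r60=111100 pc4: +16 =536
r61=111101 pc5: +32 =568
r62=111110 pc5: +32 =600
r63=111111 pc6: +64 =664
r64=1000000 pc1: +2 =666
r65=1000001 pc2: +4 =670
r66=1000010 pc2: +4 =674
r67=1000011 pc3: +8 =682
r68=1000100 pc2: +4 =686
r69=1000101 pc3: +8 =694
r70=1000110 pc3: +8 =702
r71=1000111 pc4: +16 =718
r72=1001000 pc2: +4 =722
r73=1001001 pc3: +8 =730
r74=1001010 pc3: +8 =738
r75=1001011 pc4: +16 =754
r76=1001100 pc3: +8 =762
r77=1001101 pc4: +16 =778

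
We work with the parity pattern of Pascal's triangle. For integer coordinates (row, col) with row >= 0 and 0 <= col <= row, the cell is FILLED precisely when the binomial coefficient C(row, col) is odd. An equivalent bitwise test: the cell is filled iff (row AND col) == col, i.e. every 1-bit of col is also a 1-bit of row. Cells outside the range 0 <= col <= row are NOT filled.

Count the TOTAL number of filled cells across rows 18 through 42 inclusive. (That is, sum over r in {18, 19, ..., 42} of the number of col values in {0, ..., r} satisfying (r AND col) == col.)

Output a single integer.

Answer: 230

Derivation:
r18=10010 pc2: +4 =4
r19=10011 pc3: +8 =12
r20=10100 pc2: +4 =16
r21=10101 pc3: +8 =24
r22=10110 pc3: +8 =32
r23=10111 pc4: +16 =48
r24=11000 pc2: +4 =52
r25=11001 pc3: +8 =60
r26=11010 pc3: +8 =68
r27=11011 pc4: +16 =84
r28=11100 pc3: +8 =92
r29=11101 pc4: +16 =108
r30=11110 pc4: +16 =124
r31=11111 pc5: +32 =156
r32=100000 pc1: +2 =158
r33=100001 pc2: +4 =162
r34=100010 pc2: +4 =166
r35=100011 pc3: +8 =174
r36=100100 pc2: +4 =178
r37=100101 pc3: +8 =186
r38=100110 pc3: +8 =194
r39=100111 pc4: +16 =210
r40=101000 pc2: +4 =214
r41=101001 pc3: +8 =222
r42=101010 pc3: +8 =230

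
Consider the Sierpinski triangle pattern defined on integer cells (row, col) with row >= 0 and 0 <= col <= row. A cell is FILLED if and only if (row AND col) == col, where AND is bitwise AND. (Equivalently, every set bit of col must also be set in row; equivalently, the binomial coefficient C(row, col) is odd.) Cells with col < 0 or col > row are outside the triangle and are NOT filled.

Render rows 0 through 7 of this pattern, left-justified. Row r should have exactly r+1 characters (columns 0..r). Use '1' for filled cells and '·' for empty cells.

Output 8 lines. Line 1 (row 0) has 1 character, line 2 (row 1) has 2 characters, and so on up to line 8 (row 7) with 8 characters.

r0=0: 1
r1=1: 11
r2=10: 1·1
r3=11: 1111
r4=100: 1···1
r5=101: 11··11
r6=110: 1·1·1·1
r7=111: 11111111

Answer: 1
11
1·1
1111
1···1
11··11
1·1·1·1
11111111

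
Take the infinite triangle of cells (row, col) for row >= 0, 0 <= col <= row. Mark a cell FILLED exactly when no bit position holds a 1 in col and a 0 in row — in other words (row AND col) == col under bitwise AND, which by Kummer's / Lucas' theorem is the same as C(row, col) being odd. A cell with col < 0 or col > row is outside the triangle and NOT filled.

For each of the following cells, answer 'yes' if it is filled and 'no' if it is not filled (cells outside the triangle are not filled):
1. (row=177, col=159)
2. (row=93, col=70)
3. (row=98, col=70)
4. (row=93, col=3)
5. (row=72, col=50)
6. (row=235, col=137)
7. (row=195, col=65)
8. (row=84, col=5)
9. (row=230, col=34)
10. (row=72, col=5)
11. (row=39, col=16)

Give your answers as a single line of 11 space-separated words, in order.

(177,159): row=0b10110001, col=0b10011111, row AND col = 0b10010001 = 145; 145 != 159 -> empty
(93,70): row=0b1011101, col=0b1000110, row AND col = 0b1000100 = 68; 68 != 70 -> empty
(98,70): row=0b1100010, col=0b1000110, row AND col = 0b1000010 = 66; 66 != 70 -> empty
(93,3): row=0b1011101, col=0b11, row AND col = 0b1 = 1; 1 != 3 -> empty
(72,50): row=0b1001000, col=0b110010, row AND col = 0b0 = 0; 0 != 50 -> empty
(235,137): row=0b11101011, col=0b10001001, row AND col = 0b10001001 = 137; 137 == 137 -> filled
(195,65): row=0b11000011, col=0b1000001, row AND col = 0b1000001 = 65; 65 == 65 -> filled
(84,5): row=0b1010100, col=0b101, row AND col = 0b100 = 4; 4 != 5 -> empty
(230,34): row=0b11100110, col=0b100010, row AND col = 0b100010 = 34; 34 == 34 -> filled
(72,5): row=0b1001000, col=0b101, row AND col = 0b0 = 0; 0 != 5 -> empty
(39,16): row=0b100111, col=0b10000, row AND col = 0b0 = 0; 0 != 16 -> empty

Answer: no no no no no yes yes no yes no no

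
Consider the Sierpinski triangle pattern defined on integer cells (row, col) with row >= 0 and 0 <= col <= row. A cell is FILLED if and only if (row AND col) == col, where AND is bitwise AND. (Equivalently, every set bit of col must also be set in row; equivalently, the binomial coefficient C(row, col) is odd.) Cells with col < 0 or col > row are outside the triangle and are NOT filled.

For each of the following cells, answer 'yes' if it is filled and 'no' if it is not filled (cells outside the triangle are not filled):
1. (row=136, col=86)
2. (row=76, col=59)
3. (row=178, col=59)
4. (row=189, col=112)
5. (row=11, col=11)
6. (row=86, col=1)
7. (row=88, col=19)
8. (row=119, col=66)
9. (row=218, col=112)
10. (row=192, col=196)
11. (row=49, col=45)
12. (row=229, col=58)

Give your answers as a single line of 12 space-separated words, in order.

(136,86): row=0b10001000, col=0b1010110, row AND col = 0b0 = 0; 0 != 86 -> empty
(76,59): row=0b1001100, col=0b111011, row AND col = 0b1000 = 8; 8 != 59 -> empty
(178,59): row=0b10110010, col=0b111011, row AND col = 0b110010 = 50; 50 != 59 -> empty
(189,112): row=0b10111101, col=0b1110000, row AND col = 0b110000 = 48; 48 != 112 -> empty
(11,11): row=0b1011, col=0b1011, row AND col = 0b1011 = 11; 11 == 11 -> filled
(86,1): row=0b1010110, col=0b1, row AND col = 0b0 = 0; 0 != 1 -> empty
(88,19): row=0b1011000, col=0b10011, row AND col = 0b10000 = 16; 16 != 19 -> empty
(119,66): row=0b1110111, col=0b1000010, row AND col = 0b1000010 = 66; 66 == 66 -> filled
(218,112): row=0b11011010, col=0b1110000, row AND col = 0b1010000 = 80; 80 != 112 -> empty
(192,196): col outside [0, 192] -> not filled
(49,45): row=0b110001, col=0b101101, row AND col = 0b100001 = 33; 33 != 45 -> empty
(229,58): row=0b11100101, col=0b111010, row AND col = 0b100000 = 32; 32 != 58 -> empty

Answer: no no no no yes no no yes no no no no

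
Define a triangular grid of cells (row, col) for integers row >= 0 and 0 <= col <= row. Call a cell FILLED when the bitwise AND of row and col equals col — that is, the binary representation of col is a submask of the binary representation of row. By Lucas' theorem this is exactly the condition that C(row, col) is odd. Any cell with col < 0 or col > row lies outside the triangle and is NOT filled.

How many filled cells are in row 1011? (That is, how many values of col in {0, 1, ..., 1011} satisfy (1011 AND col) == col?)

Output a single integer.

Answer: 256

Derivation:
1011 in binary = 1111110011
popcount(1011) = number of 1-bits in 1111110011 = 8
A col c satisfies (1011 AND c) == c iff every set bit of c is also set in 1011; each of the 8 set bits of 1011 can independently be on or off in c.
count = 2^8 = 256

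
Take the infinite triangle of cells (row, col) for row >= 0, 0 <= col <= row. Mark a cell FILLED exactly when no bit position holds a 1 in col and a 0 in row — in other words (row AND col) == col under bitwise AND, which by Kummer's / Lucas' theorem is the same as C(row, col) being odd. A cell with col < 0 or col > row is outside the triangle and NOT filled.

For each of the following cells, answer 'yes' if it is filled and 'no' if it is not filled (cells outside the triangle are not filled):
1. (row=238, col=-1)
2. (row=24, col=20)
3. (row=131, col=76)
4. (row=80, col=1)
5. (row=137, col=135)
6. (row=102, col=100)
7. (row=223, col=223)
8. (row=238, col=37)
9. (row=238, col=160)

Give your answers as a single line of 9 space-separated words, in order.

Answer: no no no no no yes yes no yes

Derivation:
(238,-1): col outside [0, 238] -> not filled
(24,20): row=0b11000, col=0b10100, row AND col = 0b10000 = 16; 16 != 20 -> empty
(131,76): row=0b10000011, col=0b1001100, row AND col = 0b0 = 0; 0 != 76 -> empty
(80,1): row=0b1010000, col=0b1, row AND col = 0b0 = 0; 0 != 1 -> empty
(137,135): row=0b10001001, col=0b10000111, row AND col = 0b10000001 = 129; 129 != 135 -> empty
(102,100): row=0b1100110, col=0b1100100, row AND col = 0b1100100 = 100; 100 == 100 -> filled
(223,223): row=0b11011111, col=0b11011111, row AND col = 0b11011111 = 223; 223 == 223 -> filled
(238,37): row=0b11101110, col=0b100101, row AND col = 0b100100 = 36; 36 != 37 -> empty
(238,160): row=0b11101110, col=0b10100000, row AND col = 0b10100000 = 160; 160 == 160 -> filled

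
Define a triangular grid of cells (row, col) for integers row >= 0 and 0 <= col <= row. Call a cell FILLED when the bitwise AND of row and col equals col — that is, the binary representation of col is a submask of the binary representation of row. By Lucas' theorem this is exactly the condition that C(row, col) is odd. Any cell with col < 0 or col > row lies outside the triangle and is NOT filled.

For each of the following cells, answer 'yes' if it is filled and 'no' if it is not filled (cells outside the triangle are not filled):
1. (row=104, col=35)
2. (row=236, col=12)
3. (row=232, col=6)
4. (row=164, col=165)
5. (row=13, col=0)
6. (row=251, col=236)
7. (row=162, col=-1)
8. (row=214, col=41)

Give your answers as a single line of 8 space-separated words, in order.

(104,35): row=0b1101000, col=0b100011, row AND col = 0b100000 = 32; 32 != 35 -> empty
(236,12): row=0b11101100, col=0b1100, row AND col = 0b1100 = 12; 12 == 12 -> filled
(232,6): row=0b11101000, col=0b110, row AND col = 0b0 = 0; 0 != 6 -> empty
(164,165): col outside [0, 164] -> not filled
(13,0): row=0b1101, col=0b0, row AND col = 0b0 = 0; 0 == 0 -> filled
(251,236): row=0b11111011, col=0b11101100, row AND col = 0b11101000 = 232; 232 != 236 -> empty
(162,-1): col outside [0, 162] -> not filled
(214,41): row=0b11010110, col=0b101001, row AND col = 0b0 = 0; 0 != 41 -> empty

Answer: no yes no no yes no no no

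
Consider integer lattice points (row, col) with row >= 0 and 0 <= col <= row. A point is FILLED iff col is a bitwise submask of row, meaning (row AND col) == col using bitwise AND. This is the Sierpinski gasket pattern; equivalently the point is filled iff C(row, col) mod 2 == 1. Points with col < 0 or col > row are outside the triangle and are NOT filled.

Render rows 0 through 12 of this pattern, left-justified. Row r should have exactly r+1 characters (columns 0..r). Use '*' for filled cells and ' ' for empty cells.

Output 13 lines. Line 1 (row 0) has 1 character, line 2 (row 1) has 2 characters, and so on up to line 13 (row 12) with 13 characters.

Answer: *
**
* *
****
*   *
**  **
* * * *
********
*       *
**      **
* *     * *
****    ****
*   *   *   *

Derivation:
r0=0: *
r1=1: **
r2=10: * *
r3=11: ****
r4=100: *   *
r5=101: **  **
r6=110: * * * *
r7=111: ********
r8=1000: *       *
r9=1001: **      **
r10=1010: * *     * *
r11=1011: ****    ****
r12=1100: *   *   *   *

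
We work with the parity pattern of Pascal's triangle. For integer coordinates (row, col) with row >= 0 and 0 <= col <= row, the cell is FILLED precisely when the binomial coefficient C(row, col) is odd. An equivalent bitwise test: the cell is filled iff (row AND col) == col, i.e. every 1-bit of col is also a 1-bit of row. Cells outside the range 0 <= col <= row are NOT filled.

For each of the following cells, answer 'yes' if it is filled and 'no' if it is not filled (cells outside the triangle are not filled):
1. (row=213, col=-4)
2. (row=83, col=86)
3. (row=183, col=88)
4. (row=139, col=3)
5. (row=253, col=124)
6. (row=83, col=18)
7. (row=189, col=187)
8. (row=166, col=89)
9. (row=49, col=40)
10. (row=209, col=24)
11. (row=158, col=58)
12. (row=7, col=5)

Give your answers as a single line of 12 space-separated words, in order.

(213,-4): col outside [0, 213] -> not filled
(83,86): col outside [0, 83] -> not filled
(183,88): row=0b10110111, col=0b1011000, row AND col = 0b10000 = 16; 16 != 88 -> empty
(139,3): row=0b10001011, col=0b11, row AND col = 0b11 = 3; 3 == 3 -> filled
(253,124): row=0b11111101, col=0b1111100, row AND col = 0b1111100 = 124; 124 == 124 -> filled
(83,18): row=0b1010011, col=0b10010, row AND col = 0b10010 = 18; 18 == 18 -> filled
(189,187): row=0b10111101, col=0b10111011, row AND col = 0b10111001 = 185; 185 != 187 -> empty
(166,89): row=0b10100110, col=0b1011001, row AND col = 0b0 = 0; 0 != 89 -> empty
(49,40): row=0b110001, col=0b101000, row AND col = 0b100000 = 32; 32 != 40 -> empty
(209,24): row=0b11010001, col=0b11000, row AND col = 0b10000 = 16; 16 != 24 -> empty
(158,58): row=0b10011110, col=0b111010, row AND col = 0b11010 = 26; 26 != 58 -> empty
(7,5): row=0b111, col=0b101, row AND col = 0b101 = 5; 5 == 5 -> filled

Answer: no no no yes yes yes no no no no no yes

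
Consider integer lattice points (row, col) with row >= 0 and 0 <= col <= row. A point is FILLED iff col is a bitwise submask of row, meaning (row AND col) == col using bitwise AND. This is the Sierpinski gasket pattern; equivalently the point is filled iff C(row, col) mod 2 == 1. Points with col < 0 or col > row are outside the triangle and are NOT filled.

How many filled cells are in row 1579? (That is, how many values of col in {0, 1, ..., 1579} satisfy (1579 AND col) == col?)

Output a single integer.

1579 in binary = 11000101011
popcount(1579) = number of 1-bits in 11000101011 = 6
A col c satisfies (1579 AND c) == c iff every set bit of c is also set in 1579; each of the 6 set bits of 1579 can independently be on or off in c.
count = 2^6 = 64

Answer: 64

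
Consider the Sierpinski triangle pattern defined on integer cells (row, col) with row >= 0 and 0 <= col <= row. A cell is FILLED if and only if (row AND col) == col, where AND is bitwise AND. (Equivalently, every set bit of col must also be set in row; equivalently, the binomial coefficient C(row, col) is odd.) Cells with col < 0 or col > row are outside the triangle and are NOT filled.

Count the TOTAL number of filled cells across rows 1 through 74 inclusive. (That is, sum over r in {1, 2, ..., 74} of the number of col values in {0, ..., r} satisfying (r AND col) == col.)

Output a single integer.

r1=1 pc1: +2 =2
r2=10 pc1: +2 =4
r3=11 pc2: +4 =8
r4=100 pc1: +2 =10
r5=101 pc2: +4 =14
r6=110 pc2: +4 =18
r7=111 pc3: +8 =26
r8=1000 pc1: +2 =28
r9=1001 pc2: +4 =32
r10=1010 pc2: +4 =36
r11=1011 pc3: +8 =44
r12=1100 pc2: +4 =48
r13=1101 pc3: +8 =56
r14=1110 pc3: +8 =64
r15=1111 pc4: +16 =80
r16=10000 pc1: +2 =82
r17=10001 pc2: +4 =86
r18=10010 pc2: +4 =90
r19=10011 pc3: +8 =98
r20=10100 pc2: +4 =102
r21=10101 pc3: +8 =110
r22=10110 pc3: +8 =118
r23=10111 pc4: +16 =134
r24=11000 pc2: +4 =138
r25=11001 pc3: +8 =146
r26=11010 pc3: +8 =154
r27=11011 pc4: +16 =170
r28=11100 pc3: +8 =178
r29=11101 pc4: +16 =194
r30=11110 pc4: +16 =210
r31=11111 pc5: +32 =242
r32=100000 pc1: +2 =244
r33=100001 pc2: +4 =248
r34=100010 pc2: +4 =252
r35=100011 pc3: +8 =260
r36=100100 pc2: +4 =264
r37=100101 pc3: +8 =272
r38=100110 pc3: +8 =280
r39=100111 pc4: +16 =296
r40=101000 pc2: +4 =300
r41=101001 pc3: +8 =308
r42=101010 pc3: +8 =316
r43=101011 pc4: +16 =332
r44=101100 pc3: +8 =340
r45=101101 pc4: +16 =356
r46=101110 pc4: +16 =372
r47=101111 pc5: +32 =404
r48=110000 pc2: +4 =408
r49=110001 pc3: +8 =416
r50=110010 pc3: +8 =424
r51=110011 pc4: +16 =440
r52=110100 pc3: +8 =448
r53=110101 pc4: +16 =464
r54=110110 pc4: +16 =480
r55=110111 pc5: +32 =512
r56=111000 pc3: +8 =520
r57=111001 pc4: +16 =536
r58=111010 pc4: +16 =552
r59=111011 pc5: +32 =584
r60=111100 pc4: +16 =600
r61=111101 pc5: +32 =632
r62=111110 pc5: +32 =664
r63=111111 pc6: +64 =728
r64=1000000 pc1: +2 =730
r65=1000001 pc2: +4 =734
r66=1000010 pc2: +4 =738
r67=1000011 pc3: +8 =746
r68=1000100 pc2: +4 =750
r69=1000101 pc3: +8 =758
r70=1000110 pc3: +8 =766
r71=1000111 pc4: +16 =782
r72=1001000 pc2: +4 =786
r73=1001001 pc3: +8 =794
r74=1001010 pc3: +8 =802

Answer: 802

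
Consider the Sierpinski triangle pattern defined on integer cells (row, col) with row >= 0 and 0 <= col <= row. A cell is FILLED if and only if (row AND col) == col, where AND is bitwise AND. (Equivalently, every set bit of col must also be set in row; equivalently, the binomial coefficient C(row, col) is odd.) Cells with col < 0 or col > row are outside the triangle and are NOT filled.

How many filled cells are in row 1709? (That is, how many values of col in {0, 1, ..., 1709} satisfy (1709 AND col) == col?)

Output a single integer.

Answer: 128

Derivation:
1709 in binary = 11010101101
popcount(1709) = number of 1-bits in 11010101101 = 7
A col c satisfies (1709 AND c) == c iff every set bit of c is also set in 1709; each of the 7 set bits of 1709 can independently be on or off in c.
count = 2^7 = 128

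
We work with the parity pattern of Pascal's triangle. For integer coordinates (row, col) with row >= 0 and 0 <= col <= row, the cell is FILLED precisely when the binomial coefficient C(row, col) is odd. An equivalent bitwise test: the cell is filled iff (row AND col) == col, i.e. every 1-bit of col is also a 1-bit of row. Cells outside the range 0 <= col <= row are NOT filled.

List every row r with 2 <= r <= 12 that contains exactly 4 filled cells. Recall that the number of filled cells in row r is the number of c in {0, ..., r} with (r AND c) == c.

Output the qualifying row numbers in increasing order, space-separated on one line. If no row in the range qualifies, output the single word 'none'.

Row r has 2^popcount(r) filled cells, so we need popcount(r) = log2(4) = 2.
Scan r = 2..12 and keep those with exactly 2 one-bits:
r=2=10 popcount=1 -> skip
r=3=11 popcount=2 -> KEEP
r=4=100 popcount=1 -> skip
r=5=101 popcount=2 -> KEEP
r=6=110 popcount=2 -> KEEP
r=7=111 popcount=3 -> skip
r=8=1000 popcount=1 -> skip
r=9=1001 popcount=2 -> KEEP
r=10=1010 popcount=2 -> KEEP
r=11=1011 popcount=3 -> skip
r=12=1100 popcount=2 -> KEEP
Kept rows: 3 5 6 9 10 12

Answer: 3 5 6 9 10 12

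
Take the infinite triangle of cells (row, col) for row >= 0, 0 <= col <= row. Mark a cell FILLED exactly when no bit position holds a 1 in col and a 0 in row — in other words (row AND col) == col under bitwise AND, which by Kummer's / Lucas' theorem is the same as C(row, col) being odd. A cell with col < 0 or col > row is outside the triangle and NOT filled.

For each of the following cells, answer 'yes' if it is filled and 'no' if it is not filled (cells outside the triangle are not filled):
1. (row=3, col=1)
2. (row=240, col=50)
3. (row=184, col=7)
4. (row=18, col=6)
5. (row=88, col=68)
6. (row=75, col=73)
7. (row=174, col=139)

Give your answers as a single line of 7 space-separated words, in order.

(3,1): row=0b11, col=0b1, row AND col = 0b1 = 1; 1 == 1 -> filled
(240,50): row=0b11110000, col=0b110010, row AND col = 0b110000 = 48; 48 != 50 -> empty
(184,7): row=0b10111000, col=0b111, row AND col = 0b0 = 0; 0 != 7 -> empty
(18,6): row=0b10010, col=0b110, row AND col = 0b10 = 2; 2 != 6 -> empty
(88,68): row=0b1011000, col=0b1000100, row AND col = 0b1000000 = 64; 64 != 68 -> empty
(75,73): row=0b1001011, col=0b1001001, row AND col = 0b1001001 = 73; 73 == 73 -> filled
(174,139): row=0b10101110, col=0b10001011, row AND col = 0b10001010 = 138; 138 != 139 -> empty

Answer: yes no no no no yes no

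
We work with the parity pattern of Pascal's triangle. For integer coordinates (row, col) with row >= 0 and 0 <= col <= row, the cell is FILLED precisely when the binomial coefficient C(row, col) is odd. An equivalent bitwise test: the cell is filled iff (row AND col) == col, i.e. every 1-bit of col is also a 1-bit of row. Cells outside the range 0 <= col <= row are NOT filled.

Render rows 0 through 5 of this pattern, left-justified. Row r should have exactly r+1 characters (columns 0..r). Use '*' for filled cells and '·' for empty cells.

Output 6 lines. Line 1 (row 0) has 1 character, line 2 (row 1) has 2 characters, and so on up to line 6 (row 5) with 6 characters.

r0=0: *
r1=1: **
r2=10: *·*
r3=11: ****
r4=100: *···*
r5=101: **··**

Answer: *
**
*·*
****
*···*
**··**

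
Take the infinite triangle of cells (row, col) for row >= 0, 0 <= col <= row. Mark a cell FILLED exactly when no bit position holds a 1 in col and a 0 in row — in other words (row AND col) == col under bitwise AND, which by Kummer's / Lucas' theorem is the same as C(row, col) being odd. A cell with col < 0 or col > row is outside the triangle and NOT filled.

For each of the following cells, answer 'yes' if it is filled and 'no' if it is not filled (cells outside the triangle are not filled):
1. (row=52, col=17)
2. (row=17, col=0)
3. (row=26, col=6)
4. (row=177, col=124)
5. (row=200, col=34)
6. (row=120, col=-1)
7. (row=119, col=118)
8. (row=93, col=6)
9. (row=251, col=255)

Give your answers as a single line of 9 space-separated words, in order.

(52,17): row=0b110100, col=0b10001, row AND col = 0b10000 = 16; 16 != 17 -> empty
(17,0): row=0b10001, col=0b0, row AND col = 0b0 = 0; 0 == 0 -> filled
(26,6): row=0b11010, col=0b110, row AND col = 0b10 = 2; 2 != 6 -> empty
(177,124): row=0b10110001, col=0b1111100, row AND col = 0b110000 = 48; 48 != 124 -> empty
(200,34): row=0b11001000, col=0b100010, row AND col = 0b0 = 0; 0 != 34 -> empty
(120,-1): col outside [0, 120] -> not filled
(119,118): row=0b1110111, col=0b1110110, row AND col = 0b1110110 = 118; 118 == 118 -> filled
(93,6): row=0b1011101, col=0b110, row AND col = 0b100 = 4; 4 != 6 -> empty
(251,255): col outside [0, 251] -> not filled

Answer: no yes no no no no yes no no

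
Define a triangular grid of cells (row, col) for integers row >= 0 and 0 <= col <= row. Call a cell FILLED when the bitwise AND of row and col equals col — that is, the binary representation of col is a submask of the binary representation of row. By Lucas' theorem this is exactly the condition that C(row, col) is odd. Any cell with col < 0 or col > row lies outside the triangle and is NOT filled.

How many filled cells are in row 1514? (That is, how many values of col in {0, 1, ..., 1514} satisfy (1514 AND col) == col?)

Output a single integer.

1514 in binary = 10111101010
popcount(1514) = number of 1-bits in 10111101010 = 7
A col c satisfies (1514 AND c) == c iff every set bit of c is also set in 1514; each of the 7 set bits of 1514 can independently be on or off in c.
count = 2^7 = 128

Answer: 128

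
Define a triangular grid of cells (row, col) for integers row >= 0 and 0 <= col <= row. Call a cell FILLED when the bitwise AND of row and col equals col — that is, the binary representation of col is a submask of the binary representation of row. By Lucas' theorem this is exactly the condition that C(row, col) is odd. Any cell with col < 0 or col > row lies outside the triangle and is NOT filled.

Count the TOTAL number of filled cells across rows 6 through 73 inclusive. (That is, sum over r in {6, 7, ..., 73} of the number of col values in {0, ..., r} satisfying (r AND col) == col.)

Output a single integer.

Answer: 780

Derivation:
r6=110 pc2: +4 =4
r7=111 pc3: +8 =12
r8=1000 pc1: +2 =14
r9=1001 pc2: +4 =18
r10=1010 pc2: +4 =22
r11=1011 pc3: +8 =30
r12=1100 pc2: +4 =34
r13=1101 pc3: +8 =42
r14=1110 pc3: +8 =50
r15=1111 pc4: +16 =66
r16=10000 pc1: +2 =68
r17=10001 pc2: +4 =72
r18=10010 pc2: +4 =76
r19=10011 pc3: +8 =84
r20=10100 pc2: +4 =88
r21=10101 pc3: +8 =96
r22=10110 pc3: +8 =104
r23=10111 pc4: +16 =120
r24=11000 pc2: +4 =124
r25=11001 pc3: +8 =132
r26=11010 pc3: +8 =140
r27=11011 pc4: +16 =156
r28=11100 pc3: +8 =164
r29=11101 pc4: +16 =180
r30=11110 pc4: +16 =196
r31=11111 pc5: +32 =228
r32=100000 pc1: +2 =230
r33=100001 pc2: +4 =234
r34=100010 pc2: +4 =238
r35=100011 pc3: +8 =246
r36=100100 pc2: +4 =250
r37=100101 pc3: +8 =258
r38=100110 pc3: +8 =266
r39=100111 pc4: +16 =282
r40=101000 pc2: +4 =286
r41=101001 pc3: +8 =294
r42=101010 pc3: +8 =302
r43=101011 pc4: +16 =318
r44=101100 pc3: +8 =326
r45=101101 pc4: +16 =342
r46=101110 pc4: +16 =358
r47=101111 pc5: +32 =390
r48=110000 pc2: +4 =394
r49=110001 pc3: +8 =402
r50=110010 pc3: +8 =410
r51=110011 pc4: +16 =426
r52=110100 pc3: +8 =434
r53=110101 pc4: +16 =450
r54=110110 pc4: +16 =466
r55=110111 pc5: +32 =498
r56=111000 pc3: +8 =506
r57=111001 pc4: +16 =522
r58=111010 pc4: +16 =538
r59=111011 pc5: +32 =570
r60=111100 pc4: +16 =586
r61=111101 pc5: +32 =618
r62=111110 pc5: +32 =650
r63=111111 pc6: +64 =714
r64=1000000 pc1: +2 =716
r65=1000001 pc2: +4 =720
r66=1000010 pc2: +4 =724
r67=1000011 pc3: +8 =732
r68=1000100 pc2: +4 =736
r69=1000101 pc3: +8 =744
r70=1000110 pc3: +8 =752
r71=1000111 pc4: +16 =768
r72=1001000 pc2: +4 =772
r73=1001001 pc3: +8 =780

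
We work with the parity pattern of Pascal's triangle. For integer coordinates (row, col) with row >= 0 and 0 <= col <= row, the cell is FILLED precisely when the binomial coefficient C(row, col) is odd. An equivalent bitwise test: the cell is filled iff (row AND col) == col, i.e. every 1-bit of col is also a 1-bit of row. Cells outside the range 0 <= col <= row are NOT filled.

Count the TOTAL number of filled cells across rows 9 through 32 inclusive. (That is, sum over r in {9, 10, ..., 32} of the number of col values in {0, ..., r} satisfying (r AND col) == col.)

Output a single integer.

Answer: 216

Derivation:
r9=1001 pc2: +4 =4
r10=1010 pc2: +4 =8
r11=1011 pc3: +8 =16
r12=1100 pc2: +4 =20
r13=1101 pc3: +8 =28
r14=1110 pc3: +8 =36
r15=1111 pc4: +16 =52
r16=10000 pc1: +2 =54
r17=10001 pc2: +4 =58
r18=10010 pc2: +4 =62
r19=10011 pc3: +8 =70
r20=10100 pc2: +4 =74
r21=10101 pc3: +8 =82
r22=10110 pc3: +8 =90
r23=10111 pc4: +16 =106
r24=11000 pc2: +4 =110
r25=11001 pc3: +8 =118
r26=11010 pc3: +8 =126
r27=11011 pc4: +16 =142
r28=11100 pc3: +8 =150
r29=11101 pc4: +16 =166
r30=11110 pc4: +16 =182
r31=11111 pc5: +32 =214
r32=100000 pc1: +2 =216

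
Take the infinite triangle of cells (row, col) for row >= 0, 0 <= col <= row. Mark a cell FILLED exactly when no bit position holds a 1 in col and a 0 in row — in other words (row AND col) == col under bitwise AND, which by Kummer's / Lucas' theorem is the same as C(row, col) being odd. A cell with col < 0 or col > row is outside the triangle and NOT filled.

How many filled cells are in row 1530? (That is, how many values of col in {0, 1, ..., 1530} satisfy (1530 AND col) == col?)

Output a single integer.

1530 in binary = 10111111010
popcount(1530) = number of 1-bits in 10111111010 = 8
A col c satisfies (1530 AND c) == c iff every set bit of c is also set in 1530; each of the 8 set bits of 1530 can independently be on or off in c.
count = 2^8 = 256

Answer: 256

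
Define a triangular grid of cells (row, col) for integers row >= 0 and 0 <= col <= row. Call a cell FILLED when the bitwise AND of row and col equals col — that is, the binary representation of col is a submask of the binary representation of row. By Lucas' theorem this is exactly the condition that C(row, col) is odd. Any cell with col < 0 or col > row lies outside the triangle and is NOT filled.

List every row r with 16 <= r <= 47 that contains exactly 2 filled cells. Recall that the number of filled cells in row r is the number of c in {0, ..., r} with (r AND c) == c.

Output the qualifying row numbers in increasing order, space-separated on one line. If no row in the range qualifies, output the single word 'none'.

Answer: 16 32

Derivation:
Row r has 2^popcount(r) filled cells, so we need popcount(r) = log2(2) = 1.
Scan r = 16..47 and keep those with exactly 1 one-bits:
r=16=10000 popcount=1 -> KEEP
r=17=10001 popcount=2 -> skip
r=18=10010 popcount=2 -> skip
r=19=10011 popcount=3 -> skip
r=20=10100 popcount=2 -> skip
r=21=10101 popcount=3 -> skip
r=22=10110 popcount=3 -> skip
r=23=10111 popcount=4 -> skip
r=24=11000 popcount=2 -> skip
r=25=11001 popcount=3 -> skip
r=26=11010 popcount=3 -> skip
r=27=11011 popcount=4 -> skip
r=28=11100 popcount=3 -> skip
r=29=11101 popcount=4 -> skip
r=30=11110 popcount=4 -> skip
r=31=11111 popcount=5 -> skip
r=32=100000 popcount=1 -> KEEP
r=33=100001 popcount=2 -> skip
r=34=100010 popcount=2 -> skip
r=35=100011 popcount=3 -> skip
r=36=100100 popcount=2 -> skip
r=37=100101 popcount=3 -> skip
r=38=100110 popcount=3 -> skip
r=39=100111 popcount=4 -> skip
r=40=101000 popcount=2 -> skip
r=41=101001 popcount=3 -> skip
r=42=101010 popcount=3 -> skip
r=43=101011 popcount=4 -> skip
r=44=101100 popcount=3 -> skip
r=45=101101 popcount=4 -> skip
r=46=101110 popcount=4 -> skip
r=47=101111 popcount=5 -> skip
Kept rows: 16 32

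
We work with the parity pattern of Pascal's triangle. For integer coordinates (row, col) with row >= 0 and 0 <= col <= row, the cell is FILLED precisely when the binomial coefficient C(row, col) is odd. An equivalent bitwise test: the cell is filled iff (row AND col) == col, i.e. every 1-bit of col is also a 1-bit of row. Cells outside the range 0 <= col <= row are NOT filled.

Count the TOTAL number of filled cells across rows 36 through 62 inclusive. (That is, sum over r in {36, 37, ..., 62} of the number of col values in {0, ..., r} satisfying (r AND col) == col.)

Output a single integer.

Answer: 404

Derivation:
r36=100100 pc2: +4 =4
r37=100101 pc3: +8 =12
r38=100110 pc3: +8 =20
r39=100111 pc4: +16 =36
r40=101000 pc2: +4 =40
r41=101001 pc3: +8 =48
r42=101010 pc3: +8 =56
r43=101011 pc4: +16 =72
r44=101100 pc3: +8 =80
r45=101101 pc4: +16 =96
r46=101110 pc4: +16 =112
r47=101111 pc5: +32 =144
r48=110000 pc2: +4 =148
r49=110001 pc3: +8 =156
r50=110010 pc3: +8 =164
r51=110011 pc4: +16 =180
r52=110100 pc3: +8 =188
r53=110101 pc4: +16 =204
r54=110110 pc4: +16 =220
r55=110111 pc5: +32 =252
r56=111000 pc3: +8 =260
r57=111001 pc4: +16 =276
r58=111010 pc4: +16 =292
r59=111011 pc5: +32 =324
r60=111100 pc4: +16 =340
r61=111101 pc5: +32 =372
r62=111110 pc5: +32 =404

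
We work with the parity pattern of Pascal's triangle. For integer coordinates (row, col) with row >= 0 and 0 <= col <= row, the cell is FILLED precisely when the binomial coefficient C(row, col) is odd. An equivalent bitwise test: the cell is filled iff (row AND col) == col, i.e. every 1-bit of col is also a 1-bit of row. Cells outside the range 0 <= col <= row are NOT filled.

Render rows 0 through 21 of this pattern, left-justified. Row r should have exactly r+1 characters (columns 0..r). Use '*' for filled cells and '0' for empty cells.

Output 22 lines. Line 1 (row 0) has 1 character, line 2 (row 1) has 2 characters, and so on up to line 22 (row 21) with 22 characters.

r0=0: *
r1=1: **
r2=10: *0*
r3=11: ****
r4=100: *000*
r5=101: **00**
r6=110: *0*0*0*
r7=111: ********
r8=1000: *0000000*
r9=1001: **000000**
r10=1010: *0*00000*0*
r11=1011: ****0000****
r12=1100: *000*000*000*
r13=1101: **00**00**00**
r14=1110: *0*0*0*0*0*0*0*
r15=1111: ****************
r16=10000: *000000000000000*
r17=10001: **00000000000000**
r18=10010: *0*0000000000000*0*
r19=10011: ****000000000000****
r20=10100: *000*00000000000*000*
r21=10101: **00**0000000000**00**

Answer: *
**
*0*
****
*000*
**00**
*0*0*0*
********
*0000000*
**000000**
*0*00000*0*
****0000****
*000*000*000*
**00**00**00**
*0*0*0*0*0*0*0*
****************
*000000000000000*
**00000000000000**
*0*0000000000000*0*
****000000000000****
*000*00000000000*000*
**00**0000000000**00**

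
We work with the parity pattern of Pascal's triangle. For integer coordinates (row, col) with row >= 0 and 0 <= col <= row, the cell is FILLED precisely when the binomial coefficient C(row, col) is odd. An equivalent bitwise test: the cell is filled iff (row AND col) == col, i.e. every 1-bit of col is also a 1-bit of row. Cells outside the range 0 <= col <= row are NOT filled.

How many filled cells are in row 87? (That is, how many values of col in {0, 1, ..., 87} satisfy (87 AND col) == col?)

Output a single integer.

87 in binary = 1010111
popcount(87) = number of 1-bits in 1010111 = 5
A col c satisfies (87 AND c) == c iff every set bit of c is also set in 87; each of the 5 set bits of 87 can independently be on or off in c.
count = 2^5 = 32

Answer: 32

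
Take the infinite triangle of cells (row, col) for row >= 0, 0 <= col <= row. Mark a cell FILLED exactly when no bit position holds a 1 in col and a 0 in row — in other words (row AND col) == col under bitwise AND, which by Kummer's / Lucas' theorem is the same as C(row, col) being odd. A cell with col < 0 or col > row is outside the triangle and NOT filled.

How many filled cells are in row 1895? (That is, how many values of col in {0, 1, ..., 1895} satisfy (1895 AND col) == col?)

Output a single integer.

Answer: 256

Derivation:
1895 in binary = 11101100111
popcount(1895) = number of 1-bits in 11101100111 = 8
A col c satisfies (1895 AND c) == c iff every set bit of c is also set in 1895; each of the 8 set bits of 1895 can independently be on or off in c.
count = 2^8 = 256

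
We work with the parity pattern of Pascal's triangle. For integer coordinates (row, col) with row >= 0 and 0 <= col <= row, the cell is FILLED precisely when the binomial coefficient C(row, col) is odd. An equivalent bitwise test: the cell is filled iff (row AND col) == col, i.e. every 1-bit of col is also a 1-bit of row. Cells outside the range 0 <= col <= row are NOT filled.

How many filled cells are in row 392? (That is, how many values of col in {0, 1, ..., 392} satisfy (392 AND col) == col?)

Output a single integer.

392 in binary = 110001000
popcount(392) = number of 1-bits in 110001000 = 3
A col c satisfies (392 AND c) == c iff every set bit of c is also set in 392; each of the 3 set bits of 392 can independently be on or off in c.
count = 2^3 = 8

Answer: 8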